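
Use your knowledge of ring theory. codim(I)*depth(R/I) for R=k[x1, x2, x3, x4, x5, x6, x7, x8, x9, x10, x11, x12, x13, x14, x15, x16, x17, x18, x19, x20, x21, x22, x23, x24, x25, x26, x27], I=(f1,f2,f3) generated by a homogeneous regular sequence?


codim=3, depth=dim(R/I)=27-3=24
Product=3*24=72


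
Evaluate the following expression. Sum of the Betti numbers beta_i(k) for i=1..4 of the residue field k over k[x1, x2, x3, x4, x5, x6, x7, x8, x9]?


Koszul resolution: beta_i(k)=C(n,i), n=9
C(9,1)=9, C(9,2)=36, C(9,3)=84, C(9,4)=126
Sum=255


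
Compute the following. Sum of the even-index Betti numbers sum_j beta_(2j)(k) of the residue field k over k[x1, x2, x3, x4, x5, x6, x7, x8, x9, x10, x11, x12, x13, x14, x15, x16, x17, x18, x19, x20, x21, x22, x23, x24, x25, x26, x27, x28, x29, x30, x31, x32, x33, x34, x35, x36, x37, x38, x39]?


Koszul resolution: beta_i(k)=C(n,i), n=39
sum_even C(39,i) = 2^(n-1) = 2^38 = 274877906944


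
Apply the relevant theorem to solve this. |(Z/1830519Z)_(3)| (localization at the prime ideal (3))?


3-primary part: 1830519=3^10*31
Size=3^10=59049


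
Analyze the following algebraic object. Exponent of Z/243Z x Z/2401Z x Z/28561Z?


Exponent = lcm of the cyclic orders; pairwise coprime => product.
3^5*7^4*13^4=243*2401*28561=16663715523


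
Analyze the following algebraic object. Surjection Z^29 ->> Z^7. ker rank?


rank(ker) = 29-7 = 22


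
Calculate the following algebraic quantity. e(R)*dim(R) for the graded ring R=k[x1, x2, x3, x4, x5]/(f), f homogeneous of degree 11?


e(R)=deg(f)=11, dim(R)=5-1=4
e*dim=11*4=44


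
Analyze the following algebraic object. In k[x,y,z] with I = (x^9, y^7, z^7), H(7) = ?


Need i<9, j<7, k<7 with i+j+k=7.
For each i, j ranges over max(0,7-i-6)..min(6,7-i):
  i=0: j in [1,6] -> 6
  i=1: j in [0,6] -> 7
  i=2: j in [0,5] -> 6
  i=3: j in [0,4] -> 5
  i=4: j in [0,3] -> 4
  i=5: j in [0,2] -> 3
  i=6: j in [0,1] -> 2
  i=7: j in [0,0] -> 1
H(7) = 6+7+6+5+4+3+2+1 = 34


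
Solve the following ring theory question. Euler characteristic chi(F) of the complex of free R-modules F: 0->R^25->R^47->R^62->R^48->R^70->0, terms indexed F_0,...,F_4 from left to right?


chi = sum (-1)^i * rank:
(-1)^0*25=25
(-1)^1*47=-47
(-1)^2*62=62
(-1)^3*48=-48
(-1)^4*70=70
chi=62


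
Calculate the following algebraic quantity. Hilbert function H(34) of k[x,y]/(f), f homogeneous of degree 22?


H(t)=d for t>=d-1.
d=22, t=34
H(34)=22


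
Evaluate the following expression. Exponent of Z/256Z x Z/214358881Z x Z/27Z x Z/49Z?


Exponent = lcm of the cyclic orders; pairwise coprime => product.
2^8*11^8*3^3*7^2=256*214358881*27*49=72600780688128


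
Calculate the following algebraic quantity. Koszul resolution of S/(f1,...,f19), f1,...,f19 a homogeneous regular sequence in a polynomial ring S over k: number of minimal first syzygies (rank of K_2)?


Regular sequence => Koszul complex is the minimal free resolution.
Syz_1 minimally generated by Koszul relations f_i*e_j - f_j*e_i (i<j): mu(Syz_1) = beta_2 = C(m,2) = m(m-1)/2
m=19
19*18/2 = 171


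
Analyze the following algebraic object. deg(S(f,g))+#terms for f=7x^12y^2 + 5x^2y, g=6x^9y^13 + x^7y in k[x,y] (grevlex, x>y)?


LT(f)=7x^12y^2, LT(g)=6x^9y^13
lcm(LM)=x^12y^13
S(f,g) (scaled by 42 to clear denominators) = 6y^11*f - 7x^3*g = 30x^2y^12 - 7x^10y
2 terms, deg 14.
14+2=16


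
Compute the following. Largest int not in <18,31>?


gcd(18,31)=1 => F=ab-a-b=18*31-18-31=558-49=509


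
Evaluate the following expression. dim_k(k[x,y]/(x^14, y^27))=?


Basis: x^i*y^j, i<14, j<27
14*27=378


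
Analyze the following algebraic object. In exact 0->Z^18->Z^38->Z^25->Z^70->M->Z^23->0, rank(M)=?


Alt sum=0:
(-1)^0*18 + (-1)^1*38 + (-1)^2*25 + (-1)^3*70 + (-1)^4*? + (-1)^5*23=0
rank(M)=88


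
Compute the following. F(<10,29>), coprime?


gcd(10,29)=1 => F=ab-a-b=10*29-10-29=290-39=251


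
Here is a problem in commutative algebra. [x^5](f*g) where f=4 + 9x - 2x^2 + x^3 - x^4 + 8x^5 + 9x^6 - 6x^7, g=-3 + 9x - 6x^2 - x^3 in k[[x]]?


[x^5] = sum a_i*b_j, i+j=5
  -2*-1=2
  1*-6=-6
  -1*9=-9
  8*-3=-24
Sum=-37


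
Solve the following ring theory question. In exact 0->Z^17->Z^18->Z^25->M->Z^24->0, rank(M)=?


Alt sum=0:
(-1)^0*17 + (-1)^1*18 + (-1)^2*25 + (-1)^3*? + (-1)^4*24=0
rank(M)=48


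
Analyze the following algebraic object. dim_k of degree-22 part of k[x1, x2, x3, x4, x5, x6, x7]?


C(d+n-1,n-1)=C(28,6)=376740


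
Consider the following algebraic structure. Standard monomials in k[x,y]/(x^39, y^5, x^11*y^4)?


k[x,y]/I, I = (x^39, y^5, x^11*y^4)
Rect: 39x5=195. Corner: (39-11)x(5-4)=28.
dim = 195-28 = 167


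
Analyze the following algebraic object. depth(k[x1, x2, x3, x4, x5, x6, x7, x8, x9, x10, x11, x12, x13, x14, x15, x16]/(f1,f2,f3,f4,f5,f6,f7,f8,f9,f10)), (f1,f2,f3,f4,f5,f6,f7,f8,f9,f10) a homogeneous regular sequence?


depth(R)=16
depth(R/I)=16-10=6


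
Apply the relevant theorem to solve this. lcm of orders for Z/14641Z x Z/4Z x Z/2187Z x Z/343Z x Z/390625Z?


Exponent = lcm of the cyclic orders; pairwise coprime => product.
11^4*2^2*3^7*7^3*5^8=14641*4*2187*343*390625=17160647470312500


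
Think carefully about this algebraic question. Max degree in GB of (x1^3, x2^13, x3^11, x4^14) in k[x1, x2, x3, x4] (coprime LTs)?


Pure powers, coprime LTs => already GB.
Degrees: 3, 13, 11, 14
Max=14


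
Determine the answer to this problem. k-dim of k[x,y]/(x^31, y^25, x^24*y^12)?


k[x,y]/I, I = (x^31, y^25, x^24*y^12)
Rect: 31x25=775. Corner: (31-24)x(25-12)=91.
dim = 775-91 = 684


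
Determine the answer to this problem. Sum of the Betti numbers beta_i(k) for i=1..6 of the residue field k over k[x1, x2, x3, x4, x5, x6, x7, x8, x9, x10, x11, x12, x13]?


Koszul resolution: beta_i(k)=C(n,i), n=13
C(13,1)=13, C(13,2)=78, C(13,3)=286, C(13,4)=715, C(13,5)=1287, C(13,6)=1716
Sum=4095


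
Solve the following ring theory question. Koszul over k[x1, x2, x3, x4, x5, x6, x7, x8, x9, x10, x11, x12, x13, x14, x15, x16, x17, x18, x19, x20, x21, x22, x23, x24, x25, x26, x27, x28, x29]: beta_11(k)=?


C(n,i)=C(29,11)=34597290


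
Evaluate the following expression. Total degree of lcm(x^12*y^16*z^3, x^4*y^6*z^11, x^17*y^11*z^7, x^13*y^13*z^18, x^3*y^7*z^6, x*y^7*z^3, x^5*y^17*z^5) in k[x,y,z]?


lcm = componentwise max:
x: max(12,4,17,13,3,1,5)=17
y: max(16,6,11,13,7,7,17)=17
z: max(3,11,7,18,6,3,5)=18
Total=17+17+18=52


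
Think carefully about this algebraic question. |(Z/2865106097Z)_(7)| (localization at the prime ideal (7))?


7-primary part: 2865106097=7^9*71
Size=7^9=40353607


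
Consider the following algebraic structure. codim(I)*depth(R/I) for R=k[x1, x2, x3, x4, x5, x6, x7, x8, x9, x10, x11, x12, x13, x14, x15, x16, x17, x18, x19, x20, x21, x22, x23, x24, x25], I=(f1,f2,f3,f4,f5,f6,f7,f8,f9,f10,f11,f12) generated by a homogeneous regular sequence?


codim=12, depth=dim(R/I)=25-12=13
Product=12*13=156


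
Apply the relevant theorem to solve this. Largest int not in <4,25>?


gcd(4,25)=1 => F=ab-a-b=4*25-4-25=100-29=71


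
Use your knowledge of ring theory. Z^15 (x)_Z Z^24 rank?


rank(M(x)N) = rank(M)*rank(N)
15*24 = 360


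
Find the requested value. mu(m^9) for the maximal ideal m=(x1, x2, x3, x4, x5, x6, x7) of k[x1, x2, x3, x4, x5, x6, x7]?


Graded Nakayama: mu(m^d) = dim_k (m^d/m^(d+1)) = #degree-9 monomials in 7 vars
C(n+d-1,d)=C(15,9)=5005


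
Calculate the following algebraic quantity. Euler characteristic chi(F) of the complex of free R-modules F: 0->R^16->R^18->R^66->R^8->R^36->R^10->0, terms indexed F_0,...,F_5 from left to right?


chi = sum (-1)^i * rank:
(-1)^0*16=16
(-1)^1*18=-18
(-1)^2*66=66
(-1)^3*8=-8
(-1)^4*36=36
(-1)^5*10=-10
chi=82


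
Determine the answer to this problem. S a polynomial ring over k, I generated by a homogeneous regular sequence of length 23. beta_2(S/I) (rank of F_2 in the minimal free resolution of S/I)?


Regular sequence => Koszul complex is the minimal free resolution.
Syz_1 minimally generated by Koszul relations f_i*e_j - f_j*e_i (i<j): mu(Syz_1) = beta_2 = C(m,2) = m(m-1)/2
m=23
23*22/2 = 253


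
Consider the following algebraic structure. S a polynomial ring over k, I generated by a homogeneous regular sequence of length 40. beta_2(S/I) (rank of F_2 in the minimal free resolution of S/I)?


Regular sequence => Koszul complex is the minimal free resolution.
Syz_1 minimally generated by Koszul relations f_i*e_j - f_j*e_i (i<j): mu(Syz_1) = beta_2 = C(m,2) = m(m-1)/2
m=40
40*39/2 = 780


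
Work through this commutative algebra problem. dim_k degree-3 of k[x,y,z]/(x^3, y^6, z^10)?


Need i<3, j<6, k<10 with i+j+k=3.
For each i, j ranges over max(0,3-i-9)..min(5,3-i):
  i=0: j in [0,3] -> 4
  i=1: j in [0,2] -> 3
  i=2: j in [0,1] -> 2
H(3) = 4+3+2 = 9


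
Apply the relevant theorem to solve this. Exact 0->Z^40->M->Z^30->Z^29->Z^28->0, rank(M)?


Alt sum=0:
(-1)^0*40 + (-1)^1*? + (-1)^2*30 + (-1)^3*29 + (-1)^4*28=0
rank(M)=69


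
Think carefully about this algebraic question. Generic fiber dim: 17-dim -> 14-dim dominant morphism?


dim(fiber)=dim(X)-dim(Y)=17-14=3


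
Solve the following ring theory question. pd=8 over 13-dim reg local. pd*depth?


pd+depth=13
depth=13-8=5
pd*depth=8*5=40


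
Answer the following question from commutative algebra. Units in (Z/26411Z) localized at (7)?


Local ring = Z/2401Z.
phi(2401) = 7^3*(7-1) = 2058


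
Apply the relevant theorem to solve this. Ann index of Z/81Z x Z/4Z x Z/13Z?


Exponent = lcm of the cyclic orders; pairwise coprime => product.
3^4*2^2*13^1=81*4*13=4212


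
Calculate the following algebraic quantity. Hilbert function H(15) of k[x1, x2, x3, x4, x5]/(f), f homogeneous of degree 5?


C(19,4)-C(14,4)=3876-1001=2875


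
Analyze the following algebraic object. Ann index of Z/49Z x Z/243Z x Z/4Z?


Exponent = lcm of the cyclic orders; pairwise coprime => product.
7^2*3^5*2^2=49*243*4=47628


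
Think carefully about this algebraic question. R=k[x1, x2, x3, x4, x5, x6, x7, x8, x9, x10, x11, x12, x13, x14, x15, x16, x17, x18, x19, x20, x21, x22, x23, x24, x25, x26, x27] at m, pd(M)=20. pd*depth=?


pd+depth=27
depth=27-20=7
pd*depth=20*7=140


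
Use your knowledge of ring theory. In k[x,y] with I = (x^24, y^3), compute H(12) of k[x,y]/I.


k[x,y], I = (x^24, y^3), d = 12
Need i < 24 and d-i < 3.
Range: 10 <= i <= 12.
H(12) = 3


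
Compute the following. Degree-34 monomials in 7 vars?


C(d+n-1,n-1)=C(40,6)=3838380


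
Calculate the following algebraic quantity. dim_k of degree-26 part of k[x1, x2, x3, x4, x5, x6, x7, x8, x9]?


C(d+n-1,n-1)=C(34,8)=18156204


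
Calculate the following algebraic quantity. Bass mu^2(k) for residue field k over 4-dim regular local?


C(n,i)=C(4,2)=6


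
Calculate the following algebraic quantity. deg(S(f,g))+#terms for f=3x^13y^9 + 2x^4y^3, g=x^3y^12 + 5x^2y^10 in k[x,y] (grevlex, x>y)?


LT(f)=3x^13y^9, LT(g)=x^3y^12
lcm(LM)=x^13y^12
S(f,g) (scaled by 3 to clear denominators) = y^3*f - 3x^10*g = -15x^12y^10 + 2x^4y^6
2 terms, deg 22.
22+2=24


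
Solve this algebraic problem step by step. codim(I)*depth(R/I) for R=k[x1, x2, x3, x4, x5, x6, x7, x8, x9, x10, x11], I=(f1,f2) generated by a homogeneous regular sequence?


codim=2, depth=dim(R/I)=11-2=9
Product=2*9=18


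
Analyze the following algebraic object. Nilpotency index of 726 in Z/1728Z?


726^k mod 1728:
k=1: 726
k=2: 36
k=3: 216
k=4: 1296
k=5: 864
k=6: 0
First zero at k = 6


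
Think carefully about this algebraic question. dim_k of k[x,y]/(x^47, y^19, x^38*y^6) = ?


k[x,y]/I, I = (x^47, y^19, x^38*y^6)
Rect: 47x19=893. Corner: (47-38)x(19-6)=117.
dim = 893-117 = 776


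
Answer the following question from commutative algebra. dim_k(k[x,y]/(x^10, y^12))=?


Basis: x^i*y^j, i<10, j<12
10*12=120


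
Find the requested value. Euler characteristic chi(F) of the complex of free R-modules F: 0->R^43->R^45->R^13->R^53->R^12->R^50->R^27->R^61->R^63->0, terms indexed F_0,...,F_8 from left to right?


chi = sum (-1)^i * rank:
(-1)^0*43=43
(-1)^1*45=-45
(-1)^2*13=13
(-1)^3*53=-53
(-1)^4*12=12
(-1)^5*50=-50
(-1)^6*27=27
(-1)^7*61=-61
(-1)^8*63=63
chi=-51


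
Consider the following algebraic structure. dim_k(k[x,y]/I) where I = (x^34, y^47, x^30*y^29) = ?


k[x,y]/I, I = (x^34, y^47, x^30*y^29)
Rect: 34x47=1598. Corner: (34-30)x(47-29)=72.
dim = 1598-72 = 1526


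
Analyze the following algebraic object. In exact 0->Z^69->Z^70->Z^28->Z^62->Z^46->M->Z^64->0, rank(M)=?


Alt sum=0:
(-1)^0*69 + (-1)^1*70 + (-1)^2*28 + (-1)^3*62 + (-1)^4*46 + (-1)^5*? + (-1)^6*64=0
rank(M)=75


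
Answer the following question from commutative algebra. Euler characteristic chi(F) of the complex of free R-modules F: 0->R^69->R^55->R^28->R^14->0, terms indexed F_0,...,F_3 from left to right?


chi = sum (-1)^i * rank:
(-1)^0*69=69
(-1)^1*55=-55
(-1)^2*28=28
(-1)^3*14=-14
chi=28


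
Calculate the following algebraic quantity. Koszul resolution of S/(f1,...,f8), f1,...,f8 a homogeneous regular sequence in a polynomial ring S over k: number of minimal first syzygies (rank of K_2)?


Regular sequence => Koszul complex is the minimal free resolution.
Syz_1 minimally generated by Koszul relations f_i*e_j - f_j*e_i (i<j): mu(Syz_1) = beta_2 = C(m,2) = m(m-1)/2
m=8
8*7/2 = 28


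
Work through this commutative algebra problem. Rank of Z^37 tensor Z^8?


rank(M(x)N) = rank(M)*rank(N)
37*8 = 296


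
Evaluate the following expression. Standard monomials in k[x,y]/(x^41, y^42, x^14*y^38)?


k[x,y]/I, I = (x^41, y^42, x^14*y^38)
Rect: 41x42=1722. Corner: (41-14)x(42-38)=108.
dim = 1722-108 = 1614


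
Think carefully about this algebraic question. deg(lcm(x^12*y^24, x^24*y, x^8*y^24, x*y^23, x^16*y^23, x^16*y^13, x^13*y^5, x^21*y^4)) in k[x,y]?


lcm = componentwise max:
x: max(12,24,8,1,16,16,13,21)=24
y: max(24,1,24,23,23,13,5,4)=24
Total=24+24=48


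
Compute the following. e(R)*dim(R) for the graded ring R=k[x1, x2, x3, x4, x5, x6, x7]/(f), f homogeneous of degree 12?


e(R)=deg(f)=12, dim(R)=7-1=6
e*dim=12*6=72


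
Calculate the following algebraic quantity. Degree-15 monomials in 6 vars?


C(d+n-1,n-1)=C(20,5)=15504


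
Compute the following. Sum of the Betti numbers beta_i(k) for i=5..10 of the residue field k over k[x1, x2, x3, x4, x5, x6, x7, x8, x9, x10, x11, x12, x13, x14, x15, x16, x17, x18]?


Koszul resolution: beta_i(k)=C(n,i), n=18
C(18,5)=8568, C(18,6)=18564, C(18,7)=31824, C(18,8)=43758, C(18,9)=48620, C(18,10)=43758
Sum=195092


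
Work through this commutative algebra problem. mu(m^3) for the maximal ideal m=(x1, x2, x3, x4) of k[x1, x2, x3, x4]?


Graded Nakayama: mu(m^d) = dim_k (m^d/m^(d+1)) = #degree-3 monomials in 4 vars
C(n+d-1,d)=C(6,3)=20


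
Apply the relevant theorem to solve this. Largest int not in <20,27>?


gcd(20,27)=1 => F=ab-a-b=20*27-20-27=540-47=493


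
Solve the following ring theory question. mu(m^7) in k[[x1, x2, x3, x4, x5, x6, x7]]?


C(n+d-1,d)=C(13,7)=1716


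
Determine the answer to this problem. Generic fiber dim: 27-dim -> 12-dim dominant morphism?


dim(fiber)=dim(X)-dim(Y)=27-12=15


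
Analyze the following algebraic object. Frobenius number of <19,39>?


gcd(19,39)=1 => F=ab-a-b=19*39-19-39=741-58=683


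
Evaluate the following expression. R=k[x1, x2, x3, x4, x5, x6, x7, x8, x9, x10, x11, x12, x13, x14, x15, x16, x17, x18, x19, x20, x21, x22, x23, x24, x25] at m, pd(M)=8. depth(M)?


pd+depth=depth(R)=25
depth=25-8=17


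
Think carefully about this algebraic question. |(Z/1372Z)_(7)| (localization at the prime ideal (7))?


7-primary part: 1372=7^3*4
Size=7^3=343


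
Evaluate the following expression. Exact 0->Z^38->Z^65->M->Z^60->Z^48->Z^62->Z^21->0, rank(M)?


Alt sum=0:
(-1)^0*38 + (-1)^1*65 + (-1)^2*? + (-1)^3*60 + (-1)^4*48 + (-1)^5*62 + (-1)^6*21=0
rank(M)=80


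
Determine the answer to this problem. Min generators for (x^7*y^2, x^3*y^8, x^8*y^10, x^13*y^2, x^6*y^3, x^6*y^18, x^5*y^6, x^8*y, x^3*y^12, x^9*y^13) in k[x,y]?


Remove redundant (divisible by others).
x^13*y^2 redundant.
x^6*y^18 redundant.
x^8*y^10 redundant.
x^3*y^12 redundant.
x^9*y^13 redundant.
Min: x^8*y, x^7*y^2, x^6*y^3, x^5*y^6, x^3*y^8
Count=5


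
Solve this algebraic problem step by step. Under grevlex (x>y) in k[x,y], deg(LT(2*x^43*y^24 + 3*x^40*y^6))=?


LT: 2*x^43*y^24
deg_x=43, deg_y=24
Total=43+24=67


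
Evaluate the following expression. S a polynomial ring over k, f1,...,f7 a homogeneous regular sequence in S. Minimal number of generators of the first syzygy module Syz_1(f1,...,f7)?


Regular sequence => Koszul complex is the minimal free resolution.
Syz_1 minimally generated by Koszul relations f_i*e_j - f_j*e_i (i<j): mu(Syz_1) = beta_2 = C(m,2) = m(m-1)/2
m=7
7*6/2 = 21


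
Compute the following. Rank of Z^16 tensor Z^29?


rank(M(x)N) = rank(M)*rank(N)
16*29 = 464


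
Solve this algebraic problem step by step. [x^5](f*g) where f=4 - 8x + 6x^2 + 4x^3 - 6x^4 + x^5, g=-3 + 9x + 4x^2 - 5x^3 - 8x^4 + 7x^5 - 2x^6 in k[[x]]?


[x^5] = sum a_i*b_j, i+j=5
  4*7=28
  -8*-8=64
  6*-5=-30
  4*4=16
  -6*9=-54
  1*-3=-3
Sum=21


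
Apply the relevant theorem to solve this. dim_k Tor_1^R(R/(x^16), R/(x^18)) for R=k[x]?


Tor_1(R/I,R/J)=(I cap J)/IJ=(x^18)/(x^34)
dim=34-18=min(16,18)=16


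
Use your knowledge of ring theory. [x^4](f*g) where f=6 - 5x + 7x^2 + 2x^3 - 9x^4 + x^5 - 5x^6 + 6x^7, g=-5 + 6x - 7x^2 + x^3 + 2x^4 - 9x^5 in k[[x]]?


[x^4] = sum a_i*b_j, i+j=4
  6*2=12
  -5*1=-5
  7*-7=-49
  2*6=12
  -9*-5=45
Sum=15


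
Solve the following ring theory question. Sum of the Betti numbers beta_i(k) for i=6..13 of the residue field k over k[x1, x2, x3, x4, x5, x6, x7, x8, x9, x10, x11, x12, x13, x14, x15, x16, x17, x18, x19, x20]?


Koszul resolution: beta_i(k)=C(n,i), n=20
C(20,6)=38760, C(20,7)=77520, C(20,8)=125970, C(20,9)=167960, C(20,10)=184756, C(20,11)=167960, C(20,12)=125970, C(20,13)=77520
Sum=966416


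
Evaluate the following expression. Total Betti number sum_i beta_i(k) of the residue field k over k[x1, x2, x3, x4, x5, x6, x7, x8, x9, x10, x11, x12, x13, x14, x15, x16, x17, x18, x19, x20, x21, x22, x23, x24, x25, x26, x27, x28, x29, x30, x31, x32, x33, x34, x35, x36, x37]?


Koszul resolution: beta_i(k)=C(n,i), n=37
sum_i C(37,i) = 2^37 = 137438953472


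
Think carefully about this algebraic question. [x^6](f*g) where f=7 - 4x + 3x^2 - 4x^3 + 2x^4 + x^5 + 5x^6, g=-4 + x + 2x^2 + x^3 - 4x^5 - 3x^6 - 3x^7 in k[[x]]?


[x^6] = sum a_i*b_j, i+j=6
  7*-3=-21
  -4*-4=16
  -4*1=-4
  2*2=4
  1*1=1
  5*-4=-20
Sum=-24


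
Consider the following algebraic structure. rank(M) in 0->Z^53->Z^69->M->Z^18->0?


Alt sum=0:
(-1)^0*53 + (-1)^1*69 + (-1)^2*? + (-1)^3*18=0
rank(M)=34


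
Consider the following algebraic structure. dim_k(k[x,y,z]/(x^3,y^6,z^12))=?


Basis: x^iy^jz^k, i<3,j<6,k<12
3*6*12=216


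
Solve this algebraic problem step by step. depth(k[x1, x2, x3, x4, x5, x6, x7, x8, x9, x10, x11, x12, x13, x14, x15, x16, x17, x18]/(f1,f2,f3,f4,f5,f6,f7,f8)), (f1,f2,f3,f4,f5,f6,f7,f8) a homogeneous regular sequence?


depth(R)=18
depth(R/I)=18-8=10


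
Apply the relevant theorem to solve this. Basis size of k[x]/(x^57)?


Basis: 1,x,...,x^56
dim=57


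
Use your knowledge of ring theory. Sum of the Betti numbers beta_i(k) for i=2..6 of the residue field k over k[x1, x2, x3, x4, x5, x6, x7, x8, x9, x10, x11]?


Koszul resolution: beta_i(k)=C(n,i), n=11
C(11,2)=55, C(11,3)=165, C(11,4)=330, C(11,5)=462, C(11,6)=462
Sum=1474


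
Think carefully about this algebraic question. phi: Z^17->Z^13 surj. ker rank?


rank(ker) = 17-13 = 4


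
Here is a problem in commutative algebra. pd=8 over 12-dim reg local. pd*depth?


pd+depth=12
depth=12-8=4
pd*depth=8*4=32


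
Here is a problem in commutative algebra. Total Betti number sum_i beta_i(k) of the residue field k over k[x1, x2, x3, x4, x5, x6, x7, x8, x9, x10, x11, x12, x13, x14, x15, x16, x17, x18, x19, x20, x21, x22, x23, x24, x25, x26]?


Koszul resolution: beta_i(k)=C(n,i), n=26
sum_i C(26,i) = 2^26 = 67108864


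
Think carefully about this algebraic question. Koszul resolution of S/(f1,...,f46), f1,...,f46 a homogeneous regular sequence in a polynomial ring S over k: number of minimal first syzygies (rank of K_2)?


Regular sequence => Koszul complex is the minimal free resolution.
Syz_1 minimally generated by Koszul relations f_i*e_j - f_j*e_i (i<j): mu(Syz_1) = beta_2 = C(m,2) = m(m-1)/2
m=46
46*45/2 = 1035


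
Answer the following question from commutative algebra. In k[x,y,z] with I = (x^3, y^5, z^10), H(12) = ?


Need i<3, j<5, k<10 with i+j+k=12.
For each i, j ranges over max(0,12-i-9)..min(4,12-i):
  i=0: j in [3,4] -> 2
  i=1: j in [2,4] -> 3
  i=2: j in [1,4] -> 4
H(12) = 2+3+4 = 9


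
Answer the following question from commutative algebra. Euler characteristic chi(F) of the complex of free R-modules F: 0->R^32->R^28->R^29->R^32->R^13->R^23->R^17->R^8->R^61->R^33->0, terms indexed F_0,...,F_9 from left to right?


chi = sum (-1)^i * rank:
(-1)^0*32=32
(-1)^1*28=-28
(-1)^2*29=29
(-1)^3*32=-32
(-1)^4*13=13
(-1)^5*23=-23
(-1)^6*17=17
(-1)^7*8=-8
(-1)^8*61=61
(-1)^9*33=-33
chi=28


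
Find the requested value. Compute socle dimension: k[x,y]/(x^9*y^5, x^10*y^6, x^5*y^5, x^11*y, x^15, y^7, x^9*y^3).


Socle = ann(m) = span of standard monomials u with x*u, y*u in I (staircase corners).
Redundant generators: x^10*y^6, x^9*y^5
Minimal generators: x^15, x^11*y, x^9*y^3, x^5*y^5, y^7
Corners: x^4y^6, x^8y^4, x^10y^2, x^14
Socle dim=4


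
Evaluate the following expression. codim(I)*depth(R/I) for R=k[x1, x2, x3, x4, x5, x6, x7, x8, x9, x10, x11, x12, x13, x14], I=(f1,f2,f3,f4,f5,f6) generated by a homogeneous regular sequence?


codim=6, depth=dim(R/I)=14-6=8
Product=6*8=48


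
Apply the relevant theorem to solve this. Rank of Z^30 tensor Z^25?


rank(M(x)N) = rank(M)*rank(N)
30*25 = 750


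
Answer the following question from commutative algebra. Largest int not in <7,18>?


gcd(7,18)=1 => F=ab-a-b=7*18-7-18=126-25=101


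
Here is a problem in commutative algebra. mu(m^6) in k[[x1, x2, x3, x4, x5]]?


C(n+d-1,d)=C(10,6)=210


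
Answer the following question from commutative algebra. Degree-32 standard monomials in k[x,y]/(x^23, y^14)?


k[x,y], I = (x^23, y^14), d = 32
Need i < 23 and d-i < 14.
Range: 19 <= i <= 22.
H(32) = 4


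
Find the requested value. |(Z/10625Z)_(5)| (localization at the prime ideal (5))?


5-primary part: 10625=5^4*17
Size=5^4=625


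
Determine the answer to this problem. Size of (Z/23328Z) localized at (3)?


3-primary part: 23328=3^6*32
Size=3^6=729


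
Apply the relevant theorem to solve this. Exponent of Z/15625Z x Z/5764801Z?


Exponent = lcm of the cyclic orders; pairwise coprime => product.
5^6*7^8=15625*5764801=90075015625


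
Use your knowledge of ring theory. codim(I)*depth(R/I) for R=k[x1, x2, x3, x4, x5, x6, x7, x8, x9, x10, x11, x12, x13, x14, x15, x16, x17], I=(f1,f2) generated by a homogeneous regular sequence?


codim=2, depth=dim(R/I)=17-2=15
Product=2*15=30


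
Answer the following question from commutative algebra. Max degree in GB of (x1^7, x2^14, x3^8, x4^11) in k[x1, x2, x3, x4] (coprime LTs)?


Pure powers, coprime LTs => already GB.
Degrees: 7, 14, 8, 11
Max=14


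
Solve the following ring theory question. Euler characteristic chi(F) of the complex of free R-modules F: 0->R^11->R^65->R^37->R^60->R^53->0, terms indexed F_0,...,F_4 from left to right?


chi = sum (-1)^i * rank:
(-1)^0*11=11
(-1)^1*65=-65
(-1)^2*37=37
(-1)^3*60=-60
(-1)^4*53=53
chi=-24


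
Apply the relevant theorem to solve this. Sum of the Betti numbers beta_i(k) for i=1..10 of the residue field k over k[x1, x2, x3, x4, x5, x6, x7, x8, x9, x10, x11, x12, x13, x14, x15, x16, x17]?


Koszul resolution: beta_i(k)=C(n,i), n=17
C(17,1)=17, C(17,2)=136, C(17,3)=680, C(17,4)=2380, C(17,5)=6188, C(17,6)=12376, C(17,7)=19448, C(17,8)=24310, C(17,9)=24310, C(17,10)=19448
Sum=109293


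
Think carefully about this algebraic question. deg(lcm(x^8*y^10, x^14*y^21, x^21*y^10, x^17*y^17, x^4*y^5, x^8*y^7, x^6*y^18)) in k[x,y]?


lcm = componentwise max:
x: max(8,14,21,17,4,8,6)=21
y: max(10,21,10,17,5,7,18)=21
Total=21+21=42


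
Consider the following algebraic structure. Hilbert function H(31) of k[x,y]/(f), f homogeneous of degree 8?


H(t)=d for t>=d-1.
d=8, t=31
H(31)=8


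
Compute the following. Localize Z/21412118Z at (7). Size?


7-primary part: 21412118=7^7*26
Size=7^7=823543


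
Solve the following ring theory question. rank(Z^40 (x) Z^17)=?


rank(M(x)N) = rank(M)*rank(N)
40*17 = 680


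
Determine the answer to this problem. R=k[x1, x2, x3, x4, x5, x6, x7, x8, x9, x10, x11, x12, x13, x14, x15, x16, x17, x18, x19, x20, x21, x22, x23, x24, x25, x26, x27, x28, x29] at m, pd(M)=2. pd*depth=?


pd+depth=29
depth=29-2=27
pd*depth=2*27=54


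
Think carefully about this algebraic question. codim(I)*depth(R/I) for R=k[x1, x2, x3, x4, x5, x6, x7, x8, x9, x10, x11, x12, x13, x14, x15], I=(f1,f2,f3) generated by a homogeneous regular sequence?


codim=3, depth=dim(R/I)=15-3=12
Product=3*12=36


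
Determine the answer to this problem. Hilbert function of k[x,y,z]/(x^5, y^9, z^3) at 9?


Need i<5, j<9, k<3 with i+j+k=9.
For each i, j ranges over max(0,9-i-2)..min(8,9-i):
  i=0: j in [7,8] -> 2
  i=1: j in [6,8] -> 3
  i=2: j in [5,7] -> 3
  i=3: j in [4,6] -> 3
  i=4: j in [3,5] -> 3
H(9) = 2+3+3+3+3 = 14


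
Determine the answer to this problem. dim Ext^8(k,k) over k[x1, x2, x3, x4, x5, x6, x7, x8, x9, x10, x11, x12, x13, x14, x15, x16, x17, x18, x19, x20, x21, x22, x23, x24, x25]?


C(n,i)=C(25,8)=1081575


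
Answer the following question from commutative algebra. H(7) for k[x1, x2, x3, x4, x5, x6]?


C(d+n-1,n-1)=C(12,5)=792


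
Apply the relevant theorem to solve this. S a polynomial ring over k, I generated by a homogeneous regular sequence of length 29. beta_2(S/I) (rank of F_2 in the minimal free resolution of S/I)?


Regular sequence => Koszul complex is the minimal free resolution.
Syz_1 minimally generated by Koszul relations f_i*e_j - f_j*e_i (i<j): mu(Syz_1) = beta_2 = C(m,2) = m(m-1)/2
m=29
29*28/2 = 406


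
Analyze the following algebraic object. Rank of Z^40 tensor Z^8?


rank(M(x)N) = rank(M)*rank(N)
40*8 = 320


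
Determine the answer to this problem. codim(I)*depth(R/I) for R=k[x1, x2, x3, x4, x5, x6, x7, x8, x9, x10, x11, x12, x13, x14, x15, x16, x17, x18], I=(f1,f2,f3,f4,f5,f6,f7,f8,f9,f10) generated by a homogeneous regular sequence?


codim=10, depth=dim(R/I)=18-10=8
Product=10*8=80


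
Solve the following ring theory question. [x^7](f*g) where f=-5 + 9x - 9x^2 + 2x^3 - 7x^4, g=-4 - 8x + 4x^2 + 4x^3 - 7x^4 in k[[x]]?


[x^7] = sum a_i*b_j, i+j=7
  2*-7=-14
  -7*4=-28
Sum=-42


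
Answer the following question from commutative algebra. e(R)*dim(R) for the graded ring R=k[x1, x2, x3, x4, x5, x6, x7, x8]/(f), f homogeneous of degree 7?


e(R)=deg(f)=7, dim(R)=8-1=7
e*dim=7*7=49


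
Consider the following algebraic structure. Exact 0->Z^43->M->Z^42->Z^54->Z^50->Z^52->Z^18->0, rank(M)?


Alt sum=0:
(-1)^0*43 + (-1)^1*? + (-1)^2*42 + (-1)^3*54 + (-1)^4*50 + (-1)^5*52 + (-1)^6*18=0
rank(M)=47


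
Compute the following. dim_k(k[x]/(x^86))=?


Basis: 1,x,...,x^85
dim=86


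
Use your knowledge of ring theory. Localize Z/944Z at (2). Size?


2-primary part: 944=2^4*59
Size=2^4=16


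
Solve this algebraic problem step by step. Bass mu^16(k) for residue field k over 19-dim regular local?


C(n,i)=C(19,16)=969


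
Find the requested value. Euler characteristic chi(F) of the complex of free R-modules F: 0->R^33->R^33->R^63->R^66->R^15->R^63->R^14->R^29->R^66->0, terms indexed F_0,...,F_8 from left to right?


chi = sum (-1)^i * rank:
(-1)^0*33=33
(-1)^1*33=-33
(-1)^2*63=63
(-1)^3*66=-66
(-1)^4*15=15
(-1)^5*63=-63
(-1)^6*14=14
(-1)^7*29=-29
(-1)^8*66=66
chi=0


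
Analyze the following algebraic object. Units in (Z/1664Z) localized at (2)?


Local ring = Z/128Z.
phi(128) = 2^6*(2-1) = 64


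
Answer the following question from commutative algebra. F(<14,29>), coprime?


gcd(14,29)=1 => F=ab-a-b=14*29-14-29=406-43=363


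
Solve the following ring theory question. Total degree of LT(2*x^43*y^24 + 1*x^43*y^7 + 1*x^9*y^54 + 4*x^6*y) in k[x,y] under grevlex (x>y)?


LT: 2*x^43*y^24
deg_x=43, deg_y=24
Total=43+24=67


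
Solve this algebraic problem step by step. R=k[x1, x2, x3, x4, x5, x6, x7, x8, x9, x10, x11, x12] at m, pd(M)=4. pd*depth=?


pd+depth=12
depth=12-4=8
pd*depth=4*8=32


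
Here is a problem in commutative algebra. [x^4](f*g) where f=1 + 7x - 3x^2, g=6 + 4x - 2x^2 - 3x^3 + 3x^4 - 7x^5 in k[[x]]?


[x^4] = sum a_i*b_j, i+j=4
  1*3=3
  7*-3=-21
  -3*-2=6
Sum=-12


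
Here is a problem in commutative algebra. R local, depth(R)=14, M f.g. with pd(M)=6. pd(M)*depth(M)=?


pd+depth=14
depth=14-6=8
pd*depth=6*8=48


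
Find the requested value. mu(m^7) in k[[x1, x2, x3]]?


C(n+d-1,d)=C(9,7)=36


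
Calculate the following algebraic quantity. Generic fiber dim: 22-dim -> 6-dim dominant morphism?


dim(fiber)=dim(X)-dim(Y)=22-6=16


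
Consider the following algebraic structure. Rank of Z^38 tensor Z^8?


rank(M(x)N) = rank(M)*rank(N)
38*8 = 304


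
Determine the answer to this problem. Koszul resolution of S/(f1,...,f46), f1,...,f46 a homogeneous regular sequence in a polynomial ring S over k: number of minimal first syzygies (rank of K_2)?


Regular sequence => Koszul complex is the minimal free resolution.
Syz_1 minimally generated by Koszul relations f_i*e_j - f_j*e_i (i<j): mu(Syz_1) = beta_2 = C(m,2) = m(m-1)/2
m=46
46*45/2 = 1035


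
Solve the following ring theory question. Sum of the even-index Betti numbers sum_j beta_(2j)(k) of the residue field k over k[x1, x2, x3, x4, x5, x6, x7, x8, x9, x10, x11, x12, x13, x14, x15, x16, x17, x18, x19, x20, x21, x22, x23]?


Koszul resolution: beta_i(k)=C(n,i), n=23
sum_even C(23,i) = 2^(n-1) = 2^22 = 4194304


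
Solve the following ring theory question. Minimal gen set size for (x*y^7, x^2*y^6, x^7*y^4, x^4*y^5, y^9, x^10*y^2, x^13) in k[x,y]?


Remove redundant (divisible by others).
Min: x^13, x^10*y^2, x^7*y^4, x^4*y^5, x^2*y^6, x*y^7, y^9
Count=7


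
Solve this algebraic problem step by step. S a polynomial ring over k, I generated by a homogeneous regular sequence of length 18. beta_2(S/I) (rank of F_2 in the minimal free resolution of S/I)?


Regular sequence => Koszul complex is the minimal free resolution.
Syz_1 minimally generated by Koszul relations f_i*e_j - f_j*e_i (i<j): mu(Syz_1) = beta_2 = C(m,2) = m(m-1)/2
m=18
18*17/2 = 153


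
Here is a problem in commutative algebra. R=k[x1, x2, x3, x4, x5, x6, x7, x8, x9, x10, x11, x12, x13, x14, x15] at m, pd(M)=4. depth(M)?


pd+depth=depth(R)=15
depth=15-4=11


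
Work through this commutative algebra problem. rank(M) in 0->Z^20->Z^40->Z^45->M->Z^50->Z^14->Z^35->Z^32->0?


Alt sum=0:
(-1)^0*20 + (-1)^1*40 + (-1)^2*45 + (-1)^3*? + (-1)^4*50 + (-1)^5*14 + (-1)^6*35 + (-1)^7*32=0
rank(M)=64


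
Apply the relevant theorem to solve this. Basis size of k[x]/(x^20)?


Basis: 1,x,...,x^19
dim=20


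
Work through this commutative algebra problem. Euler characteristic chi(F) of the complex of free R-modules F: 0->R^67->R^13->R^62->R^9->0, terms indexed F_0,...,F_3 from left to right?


chi = sum (-1)^i * rank:
(-1)^0*67=67
(-1)^1*13=-13
(-1)^2*62=62
(-1)^3*9=-9
chi=107


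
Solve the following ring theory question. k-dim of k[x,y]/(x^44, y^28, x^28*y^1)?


k[x,y]/I, I = (x^44, y^28, x^28*y^1)
Rect: 44x28=1232. Corner: (44-28)x(28-1)=432.
dim = 1232-432 = 800


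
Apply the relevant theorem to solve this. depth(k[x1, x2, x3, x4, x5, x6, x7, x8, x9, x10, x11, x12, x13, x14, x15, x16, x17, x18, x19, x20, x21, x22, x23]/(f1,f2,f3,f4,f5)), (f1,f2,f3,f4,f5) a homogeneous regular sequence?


depth(R)=23
depth(R/I)=23-5=18


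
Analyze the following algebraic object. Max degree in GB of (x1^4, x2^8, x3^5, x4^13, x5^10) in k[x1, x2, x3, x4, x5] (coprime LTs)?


Pure powers, coprime LTs => already GB.
Degrees: 4, 8, 5, 13, 10
Max=13


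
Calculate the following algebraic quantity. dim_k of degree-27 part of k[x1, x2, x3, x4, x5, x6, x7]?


C(d+n-1,n-1)=C(33,6)=1107568


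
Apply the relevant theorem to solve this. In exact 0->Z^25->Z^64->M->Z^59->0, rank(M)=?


Alt sum=0:
(-1)^0*25 + (-1)^1*64 + (-1)^2*? + (-1)^3*59=0
rank(M)=98


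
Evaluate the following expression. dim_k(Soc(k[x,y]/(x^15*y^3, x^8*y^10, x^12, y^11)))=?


Socle = ann(m) = span of standard monomials u with x*u, y*u in I (staircase corners).
Redundant generators: x^15*y^3
Minimal generators: x^12, x^8*y^10, y^11
Corners: x^7y^10, x^11y^9
Socle dim=2


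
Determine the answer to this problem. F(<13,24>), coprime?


gcd(13,24)=1 => F=ab-a-b=13*24-13-24=312-37=275


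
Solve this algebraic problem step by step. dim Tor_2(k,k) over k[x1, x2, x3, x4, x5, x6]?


Koszul: C(n,i)=C(6,2)=15


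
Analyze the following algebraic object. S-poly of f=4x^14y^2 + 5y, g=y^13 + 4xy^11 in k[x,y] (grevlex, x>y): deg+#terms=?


LT(f)=4x^14y^2, LT(g)=y^13
lcm(LM)=x^14y^13
S(f,g) (scaled by 4 to clear denominators) = y^11*f - 4x^14*g = -16x^15y^11 + 5y^12
2 terms, deg 26.
26+2=28


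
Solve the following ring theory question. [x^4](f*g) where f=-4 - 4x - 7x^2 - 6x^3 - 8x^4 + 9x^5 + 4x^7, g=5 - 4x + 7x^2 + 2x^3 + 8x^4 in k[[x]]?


[x^4] = sum a_i*b_j, i+j=4
  -4*8=-32
  -4*2=-8
  -7*7=-49
  -6*-4=24
  -8*5=-40
Sum=-105


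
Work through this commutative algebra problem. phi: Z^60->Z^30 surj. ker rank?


rank(ker) = 60-30 = 30


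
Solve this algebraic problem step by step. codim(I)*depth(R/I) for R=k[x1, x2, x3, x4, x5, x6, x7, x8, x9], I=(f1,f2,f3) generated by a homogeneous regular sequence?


codim=3, depth=dim(R/I)=9-3=6
Product=3*6=18


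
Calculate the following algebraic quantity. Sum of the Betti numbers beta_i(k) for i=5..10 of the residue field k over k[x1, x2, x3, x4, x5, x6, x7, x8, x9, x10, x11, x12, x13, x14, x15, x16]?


Koszul resolution: beta_i(k)=C(n,i), n=16
C(16,5)=4368, C(16,6)=8008, C(16,7)=11440, C(16,8)=12870, C(16,9)=11440, C(16,10)=8008
Sum=56134


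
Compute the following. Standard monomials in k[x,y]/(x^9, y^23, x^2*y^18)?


k[x,y]/I, I = (x^9, y^23, x^2*y^18)
Rect: 9x23=207. Corner: (9-2)x(23-18)=35.
dim = 207-35 = 172


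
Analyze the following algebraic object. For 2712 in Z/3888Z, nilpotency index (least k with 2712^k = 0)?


2712^k mod 3888:
k=1: 2712
k=2: 2736
k=3: 1728
k=4: 1296
k=5: 0
First zero at k = 5


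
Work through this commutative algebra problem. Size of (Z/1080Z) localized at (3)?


3-primary part: 1080=3^3*40
Size=3^3=27


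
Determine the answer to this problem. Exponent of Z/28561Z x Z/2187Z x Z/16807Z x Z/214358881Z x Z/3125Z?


Exponent = lcm of the cyclic orders; pairwise coprime => product.
13^4*3^7*7^5*11^8*5^5=28561*2187*16807*214358881*3125=703240534397482547090625


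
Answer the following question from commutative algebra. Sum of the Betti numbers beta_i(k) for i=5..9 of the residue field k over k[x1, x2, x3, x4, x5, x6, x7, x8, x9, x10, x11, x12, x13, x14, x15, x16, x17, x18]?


Koszul resolution: beta_i(k)=C(n,i), n=18
C(18,5)=8568, C(18,6)=18564, C(18,7)=31824, C(18,8)=43758, C(18,9)=48620
Sum=151334


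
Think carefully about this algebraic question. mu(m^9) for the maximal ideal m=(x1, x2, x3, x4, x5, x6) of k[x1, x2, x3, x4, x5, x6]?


Graded Nakayama: mu(m^d) = dim_k (m^d/m^(d+1)) = #degree-9 monomials in 6 vars
C(n+d-1,d)=C(14,9)=2002


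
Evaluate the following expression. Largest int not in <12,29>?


gcd(12,29)=1 => F=ab-a-b=12*29-12-29=348-41=307


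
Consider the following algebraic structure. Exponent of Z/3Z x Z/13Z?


Exponent = lcm of the cyclic orders; pairwise coprime => product.
3^1*13^1=3*13=39


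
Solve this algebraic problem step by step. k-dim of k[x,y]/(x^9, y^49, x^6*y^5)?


k[x,y]/I, I = (x^9, y^49, x^6*y^5)
Rect: 9x49=441. Corner: (9-6)x(49-5)=132.
dim = 441-132 = 309


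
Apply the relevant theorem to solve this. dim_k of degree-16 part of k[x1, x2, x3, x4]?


C(d+n-1,n-1)=C(19,3)=969


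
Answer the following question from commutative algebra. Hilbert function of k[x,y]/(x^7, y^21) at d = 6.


k[x,y], I = (x^7, y^21), d = 6
Need i < 7 and d-i < 21.
Range: 0 <= i <= 6.
H(6) = 7


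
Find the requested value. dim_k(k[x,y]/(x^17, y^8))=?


Basis: x^i*y^j, i<17, j<8
17*8=136


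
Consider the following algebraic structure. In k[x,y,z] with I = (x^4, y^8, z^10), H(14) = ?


Need i<4, j<8, k<10 with i+j+k=14.
For each i, j ranges over max(0,14-i-9)..min(7,14-i):
  i=0: j in [5,7] -> 3
  i=1: j in [4,7] -> 4
  i=2: j in [3,7] -> 5
  i=3: j in [2,7] -> 6
H(14) = 3+4+5+6 = 18


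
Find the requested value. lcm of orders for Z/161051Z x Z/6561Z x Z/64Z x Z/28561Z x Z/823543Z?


Exponent = lcm of the cyclic orders; pairwise coprime => product.
11^5*3^8*2^6*13^4*7^7=161051*6561*64*28561*823543=1590644495293527465792


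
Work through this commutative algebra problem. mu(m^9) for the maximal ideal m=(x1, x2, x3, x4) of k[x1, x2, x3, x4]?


Graded Nakayama: mu(m^d) = dim_k (m^d/m^(d+1)) = #degree-9 monomials in 4 vars
C(n+d-1,d)=C(12,9)=220


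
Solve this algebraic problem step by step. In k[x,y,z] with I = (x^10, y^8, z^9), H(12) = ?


Need i<10, j<8, k<9 with i+j+k=12.
For each i, j ranges over max(0,12-i-8)..min(7,12-i):
  i=0: j in [4,7] -> 4
  i=1: j in [3,7] -> 5
  i=2: j in [2,7] -> 6
  i=3: j in [1,7] -> 7
  i=4: j in [0,7] -> 8
  i=5: j in [0,7] -> 8
  i=6: j in [0,6] -> 7
  i=7: j in [0,5] -> 6
  i=8: j in [0,4] -> 5
  i=9: j in [0,3] -> 4
H(12) = 4+5+6+7+8+8+7+6+5+4 = 60


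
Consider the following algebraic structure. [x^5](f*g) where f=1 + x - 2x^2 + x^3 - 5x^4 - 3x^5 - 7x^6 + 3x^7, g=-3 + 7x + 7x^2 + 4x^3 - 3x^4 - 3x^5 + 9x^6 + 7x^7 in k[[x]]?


[x^5] = sum a_i*b_j, i+j=5
  1*-3=-3
  1*-3=-3
  -2*4=-8
  1*7=7
  -5*7=-35
  -3*-3=9
Sum=-33


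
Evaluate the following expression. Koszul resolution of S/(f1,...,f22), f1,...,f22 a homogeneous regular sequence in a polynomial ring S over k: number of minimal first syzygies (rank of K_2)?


Regular sequence => Koszul complex is the minimal free resolution.
Syz_1 minimally generated by Koszul relations f_i*e_j - f_j*e_i (i<j): mu(Syz_1) = beta_2 = C(m,2) = m(m-1)/2
m=22
22*21/2 = 231


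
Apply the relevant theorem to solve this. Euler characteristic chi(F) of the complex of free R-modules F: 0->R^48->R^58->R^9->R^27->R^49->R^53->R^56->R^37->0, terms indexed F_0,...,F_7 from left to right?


chi = sum (-1)^i * rank:
(-1)^0*48=48
(-1)^1*58=-58
(-1)^2*9=9
(-1)^3*27=-27
(-1)^4*49=49
(-1)^5*53=-53
(-1)^6*56=56
(-1)^7*37=-37
chi=-13


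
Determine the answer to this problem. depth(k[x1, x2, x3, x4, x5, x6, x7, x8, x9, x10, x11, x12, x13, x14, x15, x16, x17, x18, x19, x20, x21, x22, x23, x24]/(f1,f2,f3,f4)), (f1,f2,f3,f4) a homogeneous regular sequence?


depth(R)=24
depth(R/I)=24-4=20


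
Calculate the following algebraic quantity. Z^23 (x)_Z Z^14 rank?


rank(M(x)N) = rank(M)*rank(N)
23*14 = 322


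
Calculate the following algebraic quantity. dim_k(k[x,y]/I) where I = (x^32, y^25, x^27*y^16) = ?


k[x,y]/I, I = (x^32, y^25, x^27*y^16)
Rect: 32x25=800. Corner: (32-27)x(25-16)=45.
dim = 800-45 = 755
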